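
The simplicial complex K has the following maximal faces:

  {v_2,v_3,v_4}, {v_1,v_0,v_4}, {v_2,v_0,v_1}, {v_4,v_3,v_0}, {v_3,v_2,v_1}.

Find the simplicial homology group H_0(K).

H_0 ≅ Z.

Take the total order v_0 < v_1 < v_2 < v_3 < v_4 on the vertex set. Then K (dimension 2) consists of the simplices:

  0-simplices (5): [v_0], [v_1], [v_2], [v_3], [v_4]
  1-simplices (10): [v_0,v_1], [v_0,v_2], [v_0,v_3], [v_0,v_4], [v_1,v_2], [v_1,v_3], [v_1,v_4], [v_2,v_3], [v_2,v_4], [v_3,v_4]
  2-simplices (5): [v_0,v_1,v_2], [v_0,v_1,v_4], [v_0,v_3,v_4], [v_1,v_2,v_3], [v_2,v_3,v_4]

giving chain groups C_0 ≅ Z^5, C_1 ≅ Z^10, C_2 ≅ Z^5.

Boundary ∂_1: C_1 → C_0 is given by ∂[p,q] = [q] − [p].
The 5×10 boundary matrix has rank 4 and Smith normal form diag(1,1,1,1).

The boundary map ∂_2: C_2 → C_1 acts by ∂[p,q,r] = [q,r] − [p,r] + [p,q]. For instance
  ∂[v_0,v_1,v_2] = [v_1,v_2] − [v_0,v_2] + [v_0,v_1],
  ∂[v_2,v_3,v_4] = [v_3,v_4] − [v_2,v_4] + [v_2,v_3].
The resulting 10×5 matrix has rank 5, and its Smith normal form has invariant factors (1,1,1,1,1).

Now H_k = ker ∂_k / im ∂_{k+1}, so:

  H_0: rank C_0 − rank ∂_1 = 5 − 4 = 1, and the invariant factors of ∂_1 are all 1, so H_0 = Z.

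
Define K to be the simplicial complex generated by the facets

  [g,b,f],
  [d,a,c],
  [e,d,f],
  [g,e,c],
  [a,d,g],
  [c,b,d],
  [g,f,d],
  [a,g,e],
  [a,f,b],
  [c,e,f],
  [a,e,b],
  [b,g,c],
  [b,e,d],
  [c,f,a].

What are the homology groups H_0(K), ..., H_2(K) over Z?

K has 7 vertices, 21 edges, 14 triangles.
rank ∂_0 = 0, rank ∂_1 = 6 ⇒ b_0 = 7 − 0 − 6 = 1; all invariant factors of ∂_1 are 1 so no torsion. So H_0 = Z.
rank ∂_1 = 6, rank ∂_2 = 13 ⇒ b_1 = 21 − 6 − 13 = 2; all invariant factors of ∂_2 are 1 so no torsion. So H_1 = Z^2.
rank ∂_2 = 13, rank ∂_3 = 0 ⇒ b_2 = 14 − 13 − 0 = 1. So H_2 = Z.

H_0 = Z,  H_1 = Z^2,  H_2 = Z.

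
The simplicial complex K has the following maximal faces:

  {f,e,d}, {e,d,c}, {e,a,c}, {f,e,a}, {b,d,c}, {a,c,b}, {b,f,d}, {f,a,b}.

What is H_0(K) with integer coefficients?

Order the vertices as a < b < c < d < e < f. Listing each simplex with vertices in this order, K has dimension 2 with simplices:

  0-simplices (6): a, b, c, d, e, f
  1-simplices (12): ab, ac, ae, af, bc, bd, bf, cd, ce, de, df, ef
  2-simplices (8): abc, abf, ace, aef, bcd, bdf, cde, def

so the chain groups are C_0 ≅ Z^6, C_1 ≅ Z^12, C_2 ≅ Z^8.

The boundary map ∂_1: C_1 → C_0 maps an edge to its endpoints' difference, ∂[p,q] = q − p. For instance
  ∂bf = f − b.
As a 6×12 matrix over Z this has rank 5, with invariant factors (1,1,1,1,1).

∂_2: C_2 → C_1 maps a triangle to the signed sum of its edges. For instance
  ∂aef = ef − af + ae,
  ∂abc = bc − ac + ab.
This gives a 12×8 integer matrix of rank 7; reducing to Smith normal form yields diagonal entries (1,1,1,1,1,1,1).

From H_k ≅ ker(∂_k) / im(∂_{k+1}) we obtain:

  H_0: rank C_0 − rank ∂_1 = 6 − 5 = 1, and the invariant factors of ∂_1 are all 1, so H_0 ≅ Z.

H_0 = Z.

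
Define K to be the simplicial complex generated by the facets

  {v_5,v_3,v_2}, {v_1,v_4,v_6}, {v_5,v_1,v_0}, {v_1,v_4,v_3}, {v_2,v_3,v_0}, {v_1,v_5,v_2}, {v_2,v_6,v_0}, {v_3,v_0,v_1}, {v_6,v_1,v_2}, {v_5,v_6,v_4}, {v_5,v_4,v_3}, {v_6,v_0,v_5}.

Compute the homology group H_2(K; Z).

H_2 ≅ 0.

We work with the vertex ordering v_0 < v_1 < v_2 < v_3 < v_4 < v_5 < v_6. The simplices of K, each written with vertices in increasing order, are:

  0-simplices (7): [v_0], [v_1], [v_2], [v_3], [v_4], [v_5], [v_6]
  1-simplices (18): (18 of them)
  2-simplices (12): (12 of them)

Hence C_0 ≅ Z^7, C_1 ≅ Z^18, C_2 ≅ Z^12.

The boundary map ∂_1: C_1 → C_0 maps an edge to its endpoints' difference, ∂[p,q] = q − p. For instance
  ∂[v_2,v_6] = [v_6] − [v_2].
This gives a 7×18 integer matrix of rank 6; reducing to Smith normal form yields diagonal entries (1,1,1,1,1,1).

Boundary ∂_2: C_2 → C_1 maps a triangle to the signed sum of its edges. For instance
  ∂[v_0,v_1,v_3] = [v_1,v_3] − [v_0,v_3] + [v_0,v_1],
  ∂[v_1,v_2,v_5] = [v_2,v_5] − [v_1,v_5] + [v_1,v_2].
The resulting 18×12 matrix has rank 12, and its Smith normal form has invariant factors (1,1,1,1,1,1,1,1,1,1,1,2).

Computing H_k = (kernel of ∂_k) / (image of ∂_{k+1}):

  H_2: rank ker ∂_2 − rank ∂_3 = (12 − 12) − 0 = 0, and there is no ∂_3, so H_2 ≅ 0.

(K is a triangulation of the real projective plane RP^2.)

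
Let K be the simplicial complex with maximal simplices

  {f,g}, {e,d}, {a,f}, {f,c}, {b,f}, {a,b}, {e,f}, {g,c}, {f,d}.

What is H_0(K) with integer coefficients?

Fix the vertex order a < b < c < d < e < f < g and write every simplex with vertices in increasing order. Then dim K = 1 and the simplices of K are:

  0-simplices (7): a, b, c, d, e, f, g
  1-simplices (9): ab, af, bf, cf, cg, de, df, ef, fg

Hence C_0 ≅ Z^7, C_1 ≅ Z^9.

∂_1: C_1 → C_0 is given by ∂[p,q] = [q] − [p].
The 7×9 boundary matrix has rank 6 and Smith normal form diag(1,1,1,1,1,1).

Now H_k = ker ∂_k / im ∂_{k+1}, so:

  H_0: rank C_0 − rank ∂_1 = 7 − 6 = 1, and the invariant factors of ∂_1 are all 1, so H_0 ≅ Z.

(K is a triangulation of a wedge of 3 circles.)

H_0 ≅ Z.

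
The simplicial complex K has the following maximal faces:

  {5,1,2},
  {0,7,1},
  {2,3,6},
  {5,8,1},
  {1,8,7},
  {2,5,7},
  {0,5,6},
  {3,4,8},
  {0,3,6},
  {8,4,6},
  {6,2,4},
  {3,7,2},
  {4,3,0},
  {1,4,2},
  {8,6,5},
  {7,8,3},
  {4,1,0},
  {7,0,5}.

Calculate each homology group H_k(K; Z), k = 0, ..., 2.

We work with the vertex ordering 0 < 1 < 2 < 3 < 4 < 5 < 6 < 7 < 8. The simplices of K, each written with vertices in increasing order, are:

  0-simplices (9): [0], [1], [2], [3], [4], [5], [6], [7], [8]
  1-simplices (27): (27 of them)
  2-simplices (18): [0,1,4], [0,1,7], [0,3,4], [0,3,6], [0,5,6], [0,5,7], [1,2,4], [1,2,5], [1,5,8], [1,7,8], [2,3,6], [2,3,7], [2,4,6], [2,5,7], [3,4,8], [3,7,8], [4,6,8], [5,6,8]

Hence C_0 ≅ Z^9, C_1 ≅ Z^27, C_2 ≅ Z^18.

∂_1: C_1 → C_0 is given by ∂[p,q] = [q] − [p].
The resulting 9×27 matrix has rank 8, and its Smith normal form has invariant factors (1,1,1,1,1,1,1,1).

The boundary map ∂_2: C_2 → C_1 acts by ∂[p,q,r] = [q,r] − [p,r] + [p,q]. For instance
  ∂[2,3,6] = [3,6] − [2,6] + [2,3],
  ∂[1,2,4] = [2,4] − [1,4] + [1,2].
This gives a 27×18 integer matrix of rank 18; reducing to Smith normal form yields diagonal entries (1,1,1,1,1,1,1,1,1,1,1,1,1,1,1,1,1,2).

From H_k ≅ ker(∂_k) / im(∂_{k+1}) we obtain:

  H_0: rank C_0 − rank ∂_1 = 9 − 8 = 1, and the invariant factors of ∂_1 are all 1, so H_0 ≅ Z.
  H_1: rank ker ∂_1 − rank ∂_2 = (27 − 8) − 18 = 1, and ∂_2 has invariant factor 2 > 1, so H_1 ≅ Z ⊕ Z/2.
  H_2: rank ker ∂_2 − rank ∂_3 = (18 − 18) − 0 = 0, and there is no ∂_3, so H_2 ≅ 0.

As a check, the Euler characteristic is 9 − 27 + 18 = 0, which agrees with 1 − 1 + 0 = 0.

H_0 ≅ Z,  H_1 ≅ Z ⊕ Z/2,  H_2 = 0.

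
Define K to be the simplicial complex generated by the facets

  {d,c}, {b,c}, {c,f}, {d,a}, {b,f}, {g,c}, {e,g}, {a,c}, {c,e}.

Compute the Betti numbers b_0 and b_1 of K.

K has 7 vertices, 9 edges.
rank ∂_0 = 0, rank ∂_1 = 6 ⇒ b_0 = 7 − 0 − 6 = 1; all invariant factors of ∂_1 are 1 so no torsion. So H_0 ≅ Z.
rank ∂_1 = 6, rank ∂_2 = 0 ⇒ b_1 = 9 − 6 − 0 = 3. So H_1 ≅ Z^3.

b_0 = 1, b_1 = 3.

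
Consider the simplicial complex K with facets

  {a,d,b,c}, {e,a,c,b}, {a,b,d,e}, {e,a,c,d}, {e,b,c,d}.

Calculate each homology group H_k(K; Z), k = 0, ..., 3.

H_0 = Z,  H_1 = 0,  H_2 = 0,  H_3 = Z.

Fix the vertex order a < b < c < d < e and write every simplex with vertices in increasing order. Then dim K = 3 and the simplices of K are:

  0-simplices (5): a, b, c, d, e
  1-simplices (10): ab, ac, ad, ae, bc, bd, be, cd, ce, de
  2-simplices (10): abc, abd, abe, acd, ace, ade, bcd, bce, bde, cde
  3-simplices (5): abcd, abce, abde, acde, bcde

so the chain groups are C_0 ≅ Z^5, C_1 ≅ Z^10, C_2 ≅ Z^10, C_3 ≅ Z^5.

∂_1: C_1 → C_0 is given by ∂[p,q] = [q] − [p].
This gives a 5×10 integer matrix of rank 4; reducing to Smith normal form yields diagonal entries (1,1,1,1).

Boundary ∂_2: C_2 → C_1 sends each 2-simplex [p,q,r] to [q,r] − [p,r] + [p,q]. For instance
  ∂acd = cd − ad + ac,
  ∂abe = be − ae + ab.
This gives a 10×10 integer matrix of rank 6; reducing to Smith normal form yields diagonal entries (1,1,1,1,1,1).

Boundary ∂_3: C_3 → C_2 sends each 3-simplex σ to the alternating sum Σ_i (−1)^i (σ with its i-th vertex removed). For instance
  ∂abcd = bcd − acd + abd − abc,
  ∂acde = cde − ade + ace − acd.
As a 10×5 matrix over Z this has rank 4, with invariant factors (1,1,1,1).

Computing H_k = (kernel of ∂_k) / (image of ∂_{k+1}):

  H_0: rank C_0 − rank ∂_1 = 5 − 4 = 1, and the invariant factors of ∂_1 are all 1, so H_0 = Z.
  H_1: rank ker ∂_1 − rank ∂_2 = (10 − 4) − 6 = 0, and the invariant factors of ∂_2 are all 1, so H_1 = 0.
  H_2: rank ker ∂_2 − rank ∂_3 = (10 − 6) − 4 = 0, and the invariant factors of ∂_3 are all 1, so H_2 = 0.
  H_3: rank ker ∂_3 − rank ∂_4 = (5 − 4) − 0 = 1, and there is no ∂_4, so H_3 = Z.

As a check, the Euler characteristic is 5 − 10 + 10 − 5 = 0, which agrees with 1 − 0 + 0 − 1 = 0.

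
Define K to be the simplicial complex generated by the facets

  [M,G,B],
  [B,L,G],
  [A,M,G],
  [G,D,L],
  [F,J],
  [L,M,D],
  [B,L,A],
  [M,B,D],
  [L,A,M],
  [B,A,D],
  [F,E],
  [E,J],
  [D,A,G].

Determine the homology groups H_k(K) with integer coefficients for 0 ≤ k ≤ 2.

Fix the vertex order A < B < D < E < F < G < J < L < M and write every simplex with vertices in increasing order. Then dim K = 2 and the simplices of K are:

  0-simplices (9): A, B, D, E, F, G, J, L, M
  1-simplices (18): AB, AD, AG, AL, AM, BD, BG, BL, BM, DG, DL, DM, EF, EJ, FJ, GL, GM, LM
  2-simplices (10): ABD, ABL, ADG, AGM, ALM, BDM, BGL, BGM, DGL, DLM

giving chain groups C_0 ≅ Z^9, C_1 ≅ Z^18, C_2 ≅ Z^10.

The boundary map ∂_1: C_1 → C_0 is given by ∂[p,q] = [q] − [p].
The resulting 9×18 matrix has rank 7, and its Smith normal form has invariant factors (1,1,1,1,1,1,1).

Boundary ∂_2: C_2 → C_1 acts by ∂[p,q,r] = [q,r] − [p,r] + [p,q]. For instance
  ∂ALM = LM − AM + AL,
  ∂ABD = BD − AD + AB.
The resulting 18×10 matrix has rank 10, and its Smith normal form has invariant factors (1,1,1,1,1,1,1,1,1,2).

From H_k ≅ ker(∂_k) / im(∂_{k+1}) we obtain:

  H_0: rank C_0 − rank ∂_1 = 9 − 7 = 2, and the invariant factors of ∂_1 are all 1, so H_0 ≅ Z^2.
  H_1: rank ker ∂_1 − rank ∂_2 = (18 − 7) − 10 = 1, and ∂_2 has invariant factor 2 > 1, so H_1 ≅ Z ⊕ Z_2.
  H_2: rank ker ∂_2 − rank ∂_3 = (10 − 10) − 0 = 0, and there is no ∂_3, so H_2 ≅ 0.

As a check, the Euler characteristic is 9 − 18 + 10 = 1, which agrees with 2 − 1 + 0 = 1.

H_0 = Z^2,  H_1 = Z ⊕ Z_2,  H_2 = 0.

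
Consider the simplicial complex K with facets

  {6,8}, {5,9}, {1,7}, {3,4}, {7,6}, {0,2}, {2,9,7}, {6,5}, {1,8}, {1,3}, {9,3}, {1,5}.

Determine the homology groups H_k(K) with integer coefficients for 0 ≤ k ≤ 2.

H_0 = Z,  H_1 = Z^4,  H_2 = 0.

Fix the vertex order 0 < 1 < 2 < 3 < 4 < 5 < 6 < 7 < 8 < 9 and write every simplex with vertices in increasing order. Then dim K = 2 and the simplices of K are:

  0-simplices (10): [0], [1], [2], [3], [4], [5], [6], [7], [8], [9]
  1-simplices (14): [0,2], [1,3], [1,5], [1,7], [1,8], [2,7], [2,9], [3,4], [3,9], [5,6], [5,9], [6,7], [6,8], [7,9]
  2-simplices (1): [2,7,9]

giving chain groups C_0 ≅ Z^10, C_1 ≅ Z^14, C_2 ≅ Z^1.

∂_1: C_1 → C_0 sends each edge [p,q] (with p < q) to q − p.
The resulting 10×14 matrix has rank 9, and its Smith normal form has invariant factors (1,1,1,1,1,1,1,1,1).

The boundary map ∂_2: C_2 → C_1 sends each 2-simplex [p,q,r] to [q,r] − [p,r] + [p,q]. For instance
  ∂[2,7,9] = [7,9] − [2,9] + [2,7].
As a 14×1 matrix over Z this has rank 1, with invariant factors (1).

Now H_k = ker ∂_k / im ∂_{k+1}, so:

  H_0: rank C_0 − rank ∂_1 = 10 − 9 = 1, and the invariant factors of ∂_1 are all 1, so H_0 = Z.
  H_1: rank ker ∂_1 − rank ∂_2 = (14 − 9) − 1 = 4, and the invariant factors of ∂_2 are all 1, so H_1 = Z^4.
  H_2: rank ker ∂_2 − rank ∂_3 = (1 − 1) − 0 = 0, and there is no ∂_3, so H_2 = 0.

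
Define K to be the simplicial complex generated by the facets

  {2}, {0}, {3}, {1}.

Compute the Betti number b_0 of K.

b_0 = 4.

Fix the vertex order 0 < 1 < 2 < 3 and write every simplex with vertices in increasing order. Then dim K = 0 and the simplices of K are:

  0-simplices (4): [0], [1], [2], [3]

giving chain groups C_0 ≅ Z^4.

Now H_k = ker ∂_k / im ∂_{k+1}, so:

  H_0: rank C_0 − rank ∂_1 = 4 − 0 = 4, and there is no ∂_1, so H_0 ≅ Z^4.

(K is a triangulation of a set of 4 points.)

Hence the Betti numbers are b_0 = 4.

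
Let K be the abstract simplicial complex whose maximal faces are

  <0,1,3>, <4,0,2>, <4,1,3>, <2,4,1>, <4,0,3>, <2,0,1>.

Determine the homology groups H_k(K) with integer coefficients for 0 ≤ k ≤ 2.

H_0 ≅ Z,  H_1 = 0,  H_2 ≅ Z.

Take the total order 0 < 1 < 2 < 3 < 4 on the vertex set. Then K (dimension 2) consists of the simplices:

  0-simplices (5): [0], [1], [2], [3], [4]
  1-simplices (9): [0,1], [0,2], [0,3], [0,4], [1,2], [1,3], [1,4], [2,4], [3,4]
  2-simplices (6): [0,1,2], [0,1,3], [0,2,4], [0,3,4], [1,2,4], [1,3,4]

Hence C_0 ≅ Z^5, C_1 ≅ Z^9, C_2 ≅ Z^6.

Boundary ∂_1: C_1 → C_0 maps an edge to its endpoints' difference, ∂[p,q] = q − p. For instance
  ∂[1,3] = [3] − [1].
The resulting 5×9 matrix has rank 4, and its Smith normal form has invariant factors (1,1,1,1).

Boundary ∂_2: C_2 → C_1 sends each 2-simplex [p,q,r] to [q,r] − [p,r] + [p,q]. For instance
  ∂[1,2,4] = [2,4] − [1,4] + [1,2],
  ∂[0,2,4] = [2,4] − [0,4] + [0,2].
As a 9×6 matrix over Z this has rank 5, with invariant factors (1,1,1,1,1).

Computing H_k = (kernel of ∂_k) / (image of ∂_{k+1}):

  H_0: rank C_0 − rank ∂_1 = 5 − 4 = 1, and the invariant factors of ∂_1 are all 1, so H_0 = Z.
  H_1: rank ker ∂_1 − rank ∂_2 = (9 − 4) − 5 = 0, and the invariant factors of ∂_2 are all 1, so H_1 = 0.
  H_2: rank ker ∂_2 − rank ∂_3 = (6 − 5) − 0 = 1, and there is no ∂_3, so H_2 = Z.

As a check, the Euler characteristic is 5 − 9 + 6 = 2, which agrees with 1 − 0 + 1 = 2.
(K is a triangulation of the 2-sphere S^2.)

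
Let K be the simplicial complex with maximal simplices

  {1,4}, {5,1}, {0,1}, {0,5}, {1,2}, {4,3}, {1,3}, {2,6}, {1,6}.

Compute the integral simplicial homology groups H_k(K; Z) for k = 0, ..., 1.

H_0 = Z,  H_1 = Z^3.

Take the total order 0 < 1 < 2 < 3 < 4 < 5 < 6 on the vertex set. Then K (dimension 1) consists of the simplices:

  0-simplices (7): [0], [1], [2], [3], [4], [5], [6]
  1-simplices (9): [0,1], [0,5], [1,2], [1,3], [1,4], [1,5], [1,6], [2,6], [3,4]

so the chain groups are C_0 ≅ Z^7, C_1 ≅ Z^9.

The boundary map ∂_1: C_1 → C_0 is given by ∂[p,q] = [q] − [p]. For instance
  ∂[1,5] = [5] − [1].
As a 7×9 matrix over Z this has rank 6, with invariant factors (1,1,1,1,1,1).

From H_k ≅ ker(∂_k) / im(∂_{k+1}) we obtain:

  H_0: rank C_0 − rank ∂_1 = 7 − 6 = 1, and the invariant factors of ∂_1 are all 1, so H_0 ≅ Z.
  H_1: rank ker ∂_1 − rank ∂_2 = (9 − 6) − 0 = 3, and there is no ∂_2, so H_1 ≅ Z^3.

(K is a triangulation of a wedge of 3 circles.)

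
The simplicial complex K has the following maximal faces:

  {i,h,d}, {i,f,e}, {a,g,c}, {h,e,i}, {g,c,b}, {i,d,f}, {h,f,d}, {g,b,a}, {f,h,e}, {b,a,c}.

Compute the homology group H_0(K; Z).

H_0 ≅ Z^2.

Take the total order a < b < c < d < e < f < g < h < i on the vertex set. Then K (dimension 2) consists of the simplices:

  0-simplices (9): a, b, c, d, e, f, g, h, i
  1-simplices (15): ab, ac, ag, bc, bg, cg, df, dh, di, ef, eh, ei, fh, fi, hi
  2-simplices (10): abc, abg, acg, bcg, dfh, dfi, dhi, efh, efi, ehi

Hence C_0 ≅ Z^9, C_1 ≅ Z^15, C_2 ≅ Z^10.

The boundary map ∂_1: C_1 → C_0 is given by ∂[p,q] = [q] − [p]. For instance
  ∂dh = h − d.
As a 9×15 matrix over Z this has rank 7, with invariant factors (1,1,1,1,1,1,1).

Boundary ∂_2: C_2 → C_1 acts by ∂[p,q,r] = [q,r] − [p,r] + [p,q]. For instance
  ∂abc = bc − ac + ab,
  ∂acg = cg − ag + ac.
The 15×10 boundary matrix has rank 8 and Smith normal form diag(1,1,1,1,1,1,1,1).

Reading off H_k = ker ∂_k / im ∂_{k+1}:

  H_0: rank C_0 − rank ∂_1 = 9 − 7 = 2, and the invariant factors of ∂_1 are all 1, so H_0 ≅ Z^2.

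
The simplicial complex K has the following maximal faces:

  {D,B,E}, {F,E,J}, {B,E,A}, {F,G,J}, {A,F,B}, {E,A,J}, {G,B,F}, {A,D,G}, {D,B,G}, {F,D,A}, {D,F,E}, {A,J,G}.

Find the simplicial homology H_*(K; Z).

H_0 ≅ Z,  H_1 ≅ Z/2Z,  H_2 = 0.

Take the total order A < B < D < E < F < G < J on the vertex set. Then K (dimension 2) consists of the simplices:

  0-simplices (7): A, B, D, E, F, G, J
  1-simplices (18): AB, AD, AE, AF, AG, AJ, BD, BE, BF, BG, DE, DF, DG, EF, EJ, FG, FJ, GJ
  2-simplices (12): ABE, ABF, ADF, ADG, AEJ, AGJ, BDE, BDG, BFG, DEF, EFJ, FGJ

giving chain groups C_0 ≅ Z^7, C_1 ≅ Z^18, C_2 ≅ Z^12.

The boundary map ∂_1: C_1 → C_0 is given by ∂[p,q] = [q] − [p]. For instance
  ∂BD = D − B.
This gives a 7×18 integer matrix of rank 6; reducing to Smith normal form yields diagonal entries (1,1,1,1,1,1).

∂_2: C_2 → C_1 sends each 2-simplex [p,q,r] to [q,r] − [p,r] + [p,q]. For instance
  ∂ABE = BE − AE + AB,
  ∂AGJ = GJ − AJ + AG.
The resulting 18×12 matrix has rank 12, and its Smith normal form has invariant factors (1,1,1,1,1,1,1,1,1,1,1,2).

Reading off H_k = ker ∂_k / im ∂_{k+1}:

  H_0: rank C_0 − rank ∂_1 = 7 − 6 = 1, and the invariant factors of ∂_1 are all 1, so H_0 ≅ Z.
  H_1: rank ker ∂_1 − rank ∂_2 = (18 − 6) − 12 = 0, and ∂_2 has invariant factor 2 > 1, so H_1 ≅ Z/2Z.
  H_2: rank ker ∂_2 − rank ∂_3 = (12 − 12) − 0 = 0, and there is no ∂_3, so H_2 ≅ 0.

(K is a triangulation of the real projective plane RP^2.)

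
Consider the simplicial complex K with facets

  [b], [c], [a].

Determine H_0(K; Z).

Take the total order a < b < c on the vertex set. Then K (dimension 0) consists of the simplices:

  0-simplices (3): a, b, c

so the chain groups are C_0 ≅ Z^3.

Now H_k = ker ∂_k / im ∂_{k+1}, so:

  H_0: rank C_0 − rank ∂_1 = 3 − 0 = 3, and there is no ∂_1, so H_0 ≅ Z^3.

(K is a triangulation of a set of 3 points.)

H_0 ≅ Z^3.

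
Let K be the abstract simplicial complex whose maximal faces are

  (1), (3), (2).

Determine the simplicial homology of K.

H_0 ≅ Z^3.

Fix the vertex order 1 < 2 < 3 and write every simplex with vertices in increasing order. Then dim K = 0 and the simplices of K are:

  0-simplices (3): [1], [2], [3]

Hence C_0 ≅ Z^3.

Reading off H_k = ker ∂_k / im ∂_{k+1}:

  H_0: rank C_0 − rank ∂_1 = 3 − 0 = 3, and there is no ∂_1, so H_0 ≅ Z^3.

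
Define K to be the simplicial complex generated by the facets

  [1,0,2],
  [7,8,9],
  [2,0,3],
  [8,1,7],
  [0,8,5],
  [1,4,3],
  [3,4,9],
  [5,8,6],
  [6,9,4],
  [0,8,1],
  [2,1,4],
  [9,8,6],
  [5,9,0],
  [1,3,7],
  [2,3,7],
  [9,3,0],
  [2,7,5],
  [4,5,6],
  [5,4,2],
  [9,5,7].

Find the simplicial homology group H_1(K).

H_1 ≅ Z ⊕ Z/2.

K has 10 vertices, 30 edges, 20 triangles.
rank ∂_1 = 9, rank ∂_2 = 20 ⇒ b_1 = 30 − 9 − 20 = 1; ∂_2 has invariant factor(s) [2] giving torsion. So H_1 ≅ Z ⊕ Z/2.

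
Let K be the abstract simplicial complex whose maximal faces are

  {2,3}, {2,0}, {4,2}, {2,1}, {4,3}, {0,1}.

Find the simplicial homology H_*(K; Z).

Order the vertices as 0 < 1 < 2 < 3 < 4. Listing each simplex with vertices in this order, K has dimension 1 with simplices:

  0-simplices (5): [0], [1], [2], [3], [4]
  1-simplices (6): [0,1], [0,2], [1,2], [2,3], [2,4], [3,4]

giving chain groups C_0 ≅ Z^5, C_1 ≅ Z^6.

Boundary ∂_1: C_1 → C_0 sends each edge [p,q] (with p < q) to q − p. For instance
  ∂[3,4] = [4] − [3].
As a 5×6 matrix over Z this has rank 4, with invariant factors (1,1,1,1).

From H_k ≅ ker(∂_k) / im(∂_{k+1}) we obtain:

  H_0: rank C_0 − rank ∂_1 = 5 − 4 = 1, and the invariant factors of ∂_1 are all 1, so H_0 = Z.
  H_1: rank ker ∂_1 − rank ∂_2 = (6 − 4) − 0 = 2, and there is no ∂_2, so H_1 = Z^2.

(K is a triangulation of a wedge of 2 circles.)

H_0 ≅ Z,  H_1 ≅ Z^2.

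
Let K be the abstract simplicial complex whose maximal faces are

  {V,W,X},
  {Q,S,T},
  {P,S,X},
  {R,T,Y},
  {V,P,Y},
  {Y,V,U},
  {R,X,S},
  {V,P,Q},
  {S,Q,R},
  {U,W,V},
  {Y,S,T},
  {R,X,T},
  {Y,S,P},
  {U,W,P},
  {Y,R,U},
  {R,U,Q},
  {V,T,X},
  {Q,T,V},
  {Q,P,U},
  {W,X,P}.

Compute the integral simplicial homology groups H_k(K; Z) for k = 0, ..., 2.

H_0 = Z,  H_1 = Z ⊕ Z/2,  H_2 = 0.

Order the vertices as P < Q < R < S < T < U < V < W < X < Y. Listing each simplex with vertices in this order, K has dimension 2 with simplices:

  0-simplices (10): P, Q, R, S, T, U, V, W, X, Y
  1-simplices (30): PQ, PS, PU, PV, PW, PX, PY, QR, QS, QT, QU, QV, RS, RT, RU, RX, RY, ST, SX, SY, TV, TX, TY, UV, UW, UY, VW, VX, VY, WX
  2-simplices (20): PQU, PQV, PSX, PSY, PUW, PVY, PWX, QRS, QRU, QST, QTV, RSX, RTX, RTY, RUY, STY, TVX, UVW, UVY, VWX

Hence C_0 ≅ Z^10, C_1 ≅ Z^30, C_2 ≅ Z^20.

The boundary map ∂_1: C_1 → C_0 is given by ∂[p,q] = [q] − [p].
This gives a 10×30 integer matrix of rank 9; reducing to Smith normal form yields diagonal entries (1,1,1,1,1,1,1,1,1).

The boundary map ∂_2: C_2 → C_1 sends each 2-simplex [p,q,r] to [q,r] − [p,r] + [p,q]. For instance
  ∂RTX = TX − RX + RT,
  ∂RSX = SX − RX + RS.
This gives a 30×20 integer matrix of rank 20; reducing to Smith normal form yields diagonal entries (1,1,1,1,1,1,1,1,1,1,1,1,1,1,1,1,1,1,1,2).

From H_k ≅ ker(∂_k) / im(∂_{k+1}) we obtain:

  H_0: rank C_0 − rank ∂_1 = 10 − 9 = 1, and the invariant factors of ∂_1 are all 1, so H_0 ≅ Z.
  H_1: rank ker ∂_1 − rank ∂_2 = (30 − 9) − 20 = 1, and ∂_2 has invariant factor 2 > 1, so H_1 ≅ Z ⊕ Z/2.
  H_2: rank ker ∂_2 − rank ∂_3 = (20 − 20) − 0 = 0, and there is no ∂_3, so H_2 ≅ 0.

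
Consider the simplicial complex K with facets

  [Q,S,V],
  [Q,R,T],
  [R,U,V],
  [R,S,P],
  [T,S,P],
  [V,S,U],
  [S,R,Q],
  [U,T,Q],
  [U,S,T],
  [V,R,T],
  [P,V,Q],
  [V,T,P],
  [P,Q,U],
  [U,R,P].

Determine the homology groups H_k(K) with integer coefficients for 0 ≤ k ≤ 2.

H_0 = Z,  H_1 = Z^2,  H_2 = Z.

Fix the vertex order P < Q < R < S < T < U < V and write every simplex with vertices in increasing order. Then dim K = 2 and the simplices of K are:

  0-simplices (7): P, Q, R, S, T, U, V
  1-simplices (21): PQ, PR, PS, PT, PU, PV, QR, QS, QT, QU, QV, RS, RT, RU, RV, ST, SU, SV, TU, TV, UV
  2-simplices (14): PQU, PQV, PRS, PRU, PST, PTV, QRS, QRT, QSV, QTU, RTV, RUV, STU, SUV

giving chain groups C_0 ≅ Z^7, C_1 ≅ Z^21, C_2 ≅ Z^14.

Boundary ∂_1: C_1 → C_0 sends each edge [p,q] (with p < q) to q − p.
The resulting 7×21 matrix has rank 6, and its Smith normal form has invariant factors (1,1,1,1,1,1).

Boundary ∂_2: C_2 → C_1 sends each 2-simplex [p,q,r] to [q,r] − [p,r] + [p,q]. For instance
  ∂PRS = RS − PS + PR,
  ∂QRS = RS − QS + QR.
The resulting 21×14 matrix has rank 13, and its Smith normal form has invariant factors (1,1,1,1,1,1,1,1,1,1,1,1,1).

Now H_k = ker ∂_k / im ∂_{k+1}, so:

  H_0: rank C_0 − rank ∂_1 = 7 − 6 = 1, and the invariant factors of ∂_1 are all 1, so H_0 = Z.
  H_1: rank ker ∂_1 − rank ∂_2 = (21 − 6) − 13 = 2, and the invariant factors of ∂_2 are all 1, so H_1 = Z^2.
  H_2: rank ker ∂_2 − rank ∂_3 = (14 − 13) − 0 = 1, and there is no ∂_3, so H_2 = Z.

As a check, the Euler characteristic is 7 − 21 + 14 = 0, which agrees with 1 − 2 + 1 = 0.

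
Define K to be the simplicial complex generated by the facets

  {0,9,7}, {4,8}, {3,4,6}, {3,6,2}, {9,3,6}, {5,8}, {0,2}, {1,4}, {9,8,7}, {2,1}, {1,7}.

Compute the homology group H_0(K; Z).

H_0 = Z.

Fix the vertex order 0 < 1 < 2 < 3 < 4 < 5 < 6 < 7 < 8 < 9 and write every simplex with vertices in increasing order. Then dim K = 2 and the simplices of K are:

  0-simplices (10): [0], [1], [2], [3], [4], [5], [6], [7], [8], [9]
  1-simplices (18): [0,2], [0,7], [0,9], [1,2], [1,4], [1,7], [2,3], [2,6], [3,4], [3,6], [3,9], [4,6], [4,8], [5,8], [6,9], [7,8], [7,9], [8,9]
  2-simplices (5): [0,7,9], [2,3,6], [3,4,6], [3,6,9], [7,8,9]

giving chain groups C_0 ≅ Z^10, C_1 ≅ Z^18, C_2 ≅ Z^5.

∂_1: C_1 → C_0 maps an edge to its endpoints' difference, ∂[p,q] = q − p.
The resulting 10×18 matrix has rank 9, and its Smith normal form has invariant factors (1,1,1,1,1,1,1,1,1).

Boundary ∂_2: C_2 → C_1 sends each 2-simplex [p,q,r] to [q,r] − [p,r] + [p,q]. For instance
  ∂[0,7,9] = [7,9] − [0,9] + [0,7],
  ∂[2,3,6] = [3,6] − [2,6] + [2,3].
The resulting 18×5 matrix has rank 5, and its Smith normal form has invariant factors (1,1,1,1,1).

Now H_k = ker ∂_k / im ∂_{k+1}, so:

  H_0: rank C_0 − rank ∂_1 = 10 − 9 = 1, and the invariant factors of ∂_1 are all 1, so H_0 = Z.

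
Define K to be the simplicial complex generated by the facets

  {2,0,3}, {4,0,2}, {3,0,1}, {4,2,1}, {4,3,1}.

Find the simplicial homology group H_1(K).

H_1 = Z.

We work with the vertex ordering 0 < 1 < 2 < 3 < 4. The simplices of K, each written with vertices in increasing order, are:

  0-simplices (5): [0], [1], [2], [3], [4]
  1-simplices (10): [0,1], [0,2], [0,3], [0,4], [1,2], [1,3], [1,4], [2,3], [2,4], [3,4]
  2-simplices (5): [0,1,3], [0,2,3], [0,2,4], [1,2,4], [1,3,4]

Hence C_0 ≅ Z^5, C_1 ≅ Z^10, C_2 ≅ Z^5.

∂_1: C_1 → C_0 maps an edge to its endpoints' difference, ∂[p,q] = q − p. For instance
  ∂[0,4] = [4] − [0].
The resulting 5×10 matrix has rank 4, and its Smith normal form has invariant factors (1,1,1,1).

Boundary ∂_2: C_2 → C_1 maps a triangle to the signed sum of its edges. For instance
  ∂[1,3,4] = [3,4] − [1,4] + [1,3],
  ∂[0,2,4] = [2,4] − [0,4] + [0,2].
This gives a 10×5 integer matrix of rank 5; reducing to Smith normal form yields diagonal entries (1,1,1,1,1).

Computing H_k = (kernel of ∂_k) / (image of ∂_{k+1}):

  H_1: rank ker ∂_1 − rank ∂_2 = (10 − 4) − 5 = 1, and the invariant factors of ∂_2 are all 1, so H_1 = Z.

(K is a triangulation of the Möbius band.)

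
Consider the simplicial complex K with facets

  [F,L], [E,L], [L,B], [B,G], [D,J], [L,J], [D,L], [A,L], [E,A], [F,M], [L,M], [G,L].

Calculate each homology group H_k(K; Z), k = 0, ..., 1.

H_0 = Z,  H_1 = Z^4.

Take the total order A < B < D < E < F < G < J < L < M on the vertex set. Then K (dimension 1) consists of the simplices:

  0-simplices (9): A, B, D, E, F, G, J, L, M
  1-simplices (12): AE, AL, BG, BL, DJ, DL, EL, FL, FM, GL, JL, LM

so the chain groups are C_0 ≅ Z^9, C_1 ≅ Z^12.

Boundary ∂_1: C_1 → C_0 maps an edge to its endpoints' difference, ∂[p,q] = q − p.
The 9×12 boundary matrix has rank 8 and Smith normal form diag(1,1,1,1,1,1,1,1).

Computing H_k = (kernel of ∂_k) / (image of ∂_{k+1}):

  H_0: rank C_0 − rank ∂_1 = 9 − 8 = 1, and the invariant factors of ∂_1 are all 1, so H_0 ≅ Z.
  H_1: rank ker ∂_1 − rank ∂_2 = (12 − 8) − 0 = 4, and there is no ∂_2, so H_1 ≅ Z^4.

As a check, the Euler characteristic is 9 − 12 = -3, which agrees with 1 − 4 = -3.
(K is a triangulation of a wedge of 4 circles.)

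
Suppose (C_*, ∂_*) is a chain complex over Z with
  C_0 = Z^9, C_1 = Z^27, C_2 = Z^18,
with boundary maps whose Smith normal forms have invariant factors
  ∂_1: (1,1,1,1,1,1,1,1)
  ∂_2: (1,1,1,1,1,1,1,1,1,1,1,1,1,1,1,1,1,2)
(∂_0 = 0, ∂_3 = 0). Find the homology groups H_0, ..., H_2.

H_0 = Z,  H_1 = Z ⊕ Z/2,  H_2 = 0.

H_0: b_0 = 9 − 0 − 8 = 1; torsion from ∂_1 factors > 1: none. So H_0 = Z.
H_1: b_1 = 27 − 8 − 18 = 1; torsion from ∂_2 factors > 1: [2]. So H_1 = Z ⊕ Z/2.
H_2: b_2 = 18 − 18 − 0 = 0; torsion from ∂_3 factors > 1: none. So H_2 = 0.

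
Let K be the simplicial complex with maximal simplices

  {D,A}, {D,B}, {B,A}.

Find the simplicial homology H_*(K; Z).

Order the vertices as A < B < D. Listing each simplex with vertices in this order, K has dimension 1 with simplices:

  0-simplices (3): A, B, D
  1-simplices (3): AB, AD, BD

Hence C_0 ≅ Z^3, C_1 ≅ Z^3.

The boundary map ∂_1: C_1 → C_0 maps an edge to its endpoints' difference, ∂[p,q] = q − p.
As a 3×3 matrix over Z this has rank 2, with invariant factors (1,1).

From H_k ≅ ker(∂_k) / im(∂_{k+1}) we obtain:

  H_0: rank C_0 − rank ∂_1 = 3 − 2 = 1, and the invariant factors of ∂_1 are all 1, so H_0 ≅ Z.
  H_1: rank ker ∂_1 − rank ∂_2 = (3 − 2) − 0 = 1, and there is no ∂_2, so H_1 ≅ Z.

(K is a triangulation of the circle S^1.)

H_0 = Z,  H_1 = Z.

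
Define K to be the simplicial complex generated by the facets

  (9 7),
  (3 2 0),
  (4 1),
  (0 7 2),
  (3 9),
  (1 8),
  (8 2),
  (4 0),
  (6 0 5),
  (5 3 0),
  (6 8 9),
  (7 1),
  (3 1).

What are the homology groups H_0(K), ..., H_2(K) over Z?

Take the total order 0 < 1 < 2 < 3 < 4 < 5 < 6 < 7 < 8 < 9 on the vertex set. Then K (dimension 2) consists of the simplices:

  0-simplices (10): [0], [1], [2], [3], [4], [5], [6], [7], [8], [9]
  1-simplices (20): [0,2], [0,3], [0,4], [0,5], [0,6], [0,7], [1,3], [1,4], [1,7], [1,8], [2,3], [2,7], [2,8], [3,5], [3,9], [5,6], [6,8], [6,9], [7,9], [8,9]
  2-simplices (5): [0,2,3], [0,2,7], [0,3,5], [0,5,6], [6,8,9]

giving chain groups C_0 ≅ Z^10, C_1 ≅ Z^20, C_2 ≅ Z^5.

∂_1: C_1 → C_0 sends each edge [p,q] (with p < q) to q − p. For instance
  ∂[0,3] = [3] − [0].
As a 10×20 matrix over Z this has rank 9, with invariant factors (1,1,1,1,1,1,1,1,1).

Boundary ∂_2: C_2 → C_1 maps a triangle to the signed sum of its edges. For instance
  ∂[0,5,6] = [5,6] − [0,6] + [0,5],
  ∂[0,2,7] = [2,7] − [0,7] + [0,2].
The 20×5 boundary matrix has rank 5 and Smith normal form diag(1,1,1,1,1).

Now H_k = ker ∂_k / im ∂_{k+1}, so:

  H_0: rank C_0 − rank ∂_1 = 10 − 9 = 1, and the invariant factors of ∂_1 are all 1, so H_0 = Z.
  H_1: rank ker ∂_1 − rank ∂_2 = (20 − 9) − 5 = 6, and the invariant factors of ∂_2 are all 1, so H_1 = Z^6.
  H_2: rank ker ∂_2 − rank ∂_3 = (5 − 5) − 0 = 0, and there is no ∂_3, so H_2 = 0.

As a check, the Euler characteristic is 10 − 20 + 5 = -5, which agrees with 1 − 6 + 0 = -5.

H_0 ≅ Z,  H_1 ≅ Z^6,  H_2 = 0.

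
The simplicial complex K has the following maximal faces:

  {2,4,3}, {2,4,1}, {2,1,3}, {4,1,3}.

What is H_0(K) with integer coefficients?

H_0 = Z.

Fix the vertex order 1 < 2 < 3 < 4 and write every simplex with vertices in increasing order. Then dim K = 2 and the simplices of K are:

  0-simplices (4): [1], [2], [3], [4]
  1-simplices (6): [1,2], [1,3], [1,4], [2,3], [2,4], [3,4]
  2-simplices (4): [1,2,3], [1,2,4], [1,3,4], [2,3,4]

Hence C_0 ≅ Z^4, C_1 ≅ Z^6, C_2 ≅ Z^4.

Boundary ∂_1: C_1 → C_0 sends each edge [p,q] (with p < q) to q − p. For instance
  ∂[1,4] = [4] − [1].
As a 4×6 matrix over Z this has rank 3, with invariant factors (1,1,1).

Boundary ∂_2: C_2 → C_1 sends each 2-simplex [p,q,r] to [q,r] − [p,r] + [p,q]. For instance
  ∂[1,2,3] = [2,3] − [1,3] + [1,2],
  ∂[2,3,4] = [3,4] − [2,4] + [2,3].
The 6×4 boundary matrix has rank 3 and Smith normal form diag(1,1,1).

Computing H_k = (kernel of ∂_k) / (image of ∂_{k+1}):

  H_0: rank C_0 − rank ∂_1 = 4 − 3 = 1, and the invariant factors of ∂_1 are all 1, so H_0 ≅ Z.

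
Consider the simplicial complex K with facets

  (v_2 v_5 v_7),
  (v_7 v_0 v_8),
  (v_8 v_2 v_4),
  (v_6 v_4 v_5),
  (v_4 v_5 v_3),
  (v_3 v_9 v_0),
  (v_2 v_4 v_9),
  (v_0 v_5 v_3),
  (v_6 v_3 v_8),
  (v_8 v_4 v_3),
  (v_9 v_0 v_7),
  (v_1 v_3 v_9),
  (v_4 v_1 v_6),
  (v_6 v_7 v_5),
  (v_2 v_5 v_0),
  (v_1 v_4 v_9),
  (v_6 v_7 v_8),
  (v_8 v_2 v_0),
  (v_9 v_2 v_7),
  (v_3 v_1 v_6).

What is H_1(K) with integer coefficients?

H_1 = Z ⊕ Z/2Z.

Take the total order v_0 < v_1 < v_2 < v_3 < v_4 < v_5 < v_6 < v_7 < v_8 < v_9 on the vertex set. Then K (dimension 2) consists of the simplices:

  0-simplices (10): [v_0], [v_1], [v_2], [v_3], [v_4], [v_5], [v_6], [v_7], [v_8], [v_9]
  1-simplices (30): (30 of them)
  2-simplices (20): (20 of them)

giving chain groups C_0 ≅ Z^10, C_1 ≅ Z^30, C_2 ≅ Z^20.

The boundary map ∂_1: C_1 → C_0 is given by ∂[p,q] = [q] − [p]. For instance
  ∂[v_3,v_6] = [v_6] − [v_3].
As a 10×30 matrix over Z this has rank 9, with invariant factors (1,1,1,1,1,1,1,1,1).

Boundary ∂_2: C_2 → C_1 sends each 2-simplex [p,q,r] to [q,r] − [p,r] + [p,q]. For instance
  ∂[v_5,v_6,v_7] = [v_6,v_7] − [v_5,v_7] + [v_5,v_6],
  ∂[v_1,v_4,v_9] = [v_4,v_9] − [v_1,v_9] + [v_1,v_4].
This gives a 30×20 integer matrix of rank 20; reducing to Smith normal form yields diagonal entries (1,1,1,1,1,1,1,1,1,1,1,1,1,1,1,1,1,1,1,2).

From H_k ≅ ker(∂_k) / im(∂_{k+1}) we obtain:

  H_1: rank ker ∂_1 − rank ∂_2 = (30 − 9) − 20 = 1, and ∂_2 has invariant factor 2 > 1, so H_1 ≅ Z ⊕ Z/2Z.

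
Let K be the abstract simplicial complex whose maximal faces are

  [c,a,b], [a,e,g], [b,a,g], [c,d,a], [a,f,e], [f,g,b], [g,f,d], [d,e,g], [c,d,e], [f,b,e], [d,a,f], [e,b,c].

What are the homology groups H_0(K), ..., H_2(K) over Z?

H_0 = Z,  H_1 = Z/2Z,  H_2 = 0.

Fix the vertex order a < b < c < d < e < f < g and write every simplex with vertices in increasing order. Then dim K = 2 and the simplices of K are:

  0-simplices (7): a, b, c, d, e, f, g
  1-simplices (18): ab, ac, ad, ae, af, ag, bc, be, bf, bg, cd, ce, de, df, dg, ef, eg, fg
  2-simplices (12): abc, abg, acd, adf, aef, aeg, bce, bef, bfg, cde, deg, dfg

giving chain groups C_0 ≅ Z^7, C_1 ≅ Z^18, C_2 ≅ Z^12.

Boundary ∂_1: C_1 → C_0 is given by ∂[p,q] = [q] − [p].
The resulting 7×18 matrix has rank 6, and its Smith normal form has invariant factors (1,1,1,1,1,1).

The boundary map ∂_2: C_2 → C_1 maps a triangle to the signed sum of its edges. For instance
  ∂abg = bg − ag + ab,
  ∂acd = cd − ad + ac.
The 18×12 boundary matrix has rank 12 and Smith normal form diag(1,1,1,1,1,1,1,1,1,1,1,2).

Reading off H_k = ker ∂_k / im ∂_{k+1}:

  H_0: rank C_0 − rank ∂_1 = 7 − 6 = 1, and the invariant factors of ∂_1 are all 1, so H_0 ≅ Z.
  H_1: rank ker ∂_1 − rank ∂_2 = (18 − 6) − 12 = 0, and ∂_2 has invariant factor 2 > 1, so H_1 ≅ Z/2Z.
  H_2: rank ker ∂_2 − rank ∂_3 = (12 − 12) − 0 = 0, and there is no ∂_3, so H_2 ≅ 0.

As a check, the Euler characteristic is 7 − 18 + 12 = 1, which agrees with 1 − 0 + 0 = 1.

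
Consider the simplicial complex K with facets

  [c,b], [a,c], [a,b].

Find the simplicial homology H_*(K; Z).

H_0 = Z,  H_1 = Z.

We work with the vertex ordering a < b < c. The simplices of K, each written with vertices in increasing order, are:

  0-simplices (3): a, b, c
  1-simplices (3): ab, ac, bc

so the chain groups are C_0 ≅ Z^3, C_1 ≅ Z^3.

∂_1: C_1 → C_0 is given by ∂[p,q] = [q] − [p]. For instance
  ∂ab = b − a.
As a 3×3 matrix over Z this has rank 2, with invariant factors (1,1).

Computing H_k = (kernel of ∂_k) / (image of ∂_{k+1}):

  H_0: rank C_0 − rank ∂_1 = 3 − 2 = 1, and the invariant factors of ∂_1 are all 1, so H_0 ≅ Z.
  H_1: rank ker ∂_1 − rank ∂_2 = (3 − 2) − 0 = 1, and there is no ∂_2, so H_1 ≅ Z.

(K is a triangulation of the circle S^1.)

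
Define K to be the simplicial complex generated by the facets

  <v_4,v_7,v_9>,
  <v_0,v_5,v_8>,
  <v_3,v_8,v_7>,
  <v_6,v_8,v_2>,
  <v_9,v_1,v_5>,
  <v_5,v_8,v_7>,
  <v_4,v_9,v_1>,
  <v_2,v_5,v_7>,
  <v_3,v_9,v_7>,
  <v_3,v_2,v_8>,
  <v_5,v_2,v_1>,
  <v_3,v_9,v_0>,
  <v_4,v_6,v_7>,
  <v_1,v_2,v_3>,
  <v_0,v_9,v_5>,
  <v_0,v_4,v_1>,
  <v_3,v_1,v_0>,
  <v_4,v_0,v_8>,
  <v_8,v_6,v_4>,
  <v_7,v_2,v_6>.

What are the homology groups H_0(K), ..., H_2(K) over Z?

Fix the vertex order v_0 < v_1 < v_2 < v_3 < v_4 < v_5 < v_6 < v_7 < v_8 < v_9 and write every simplex with vertices in increasing order. Then dim K = 2 and the simplices of K are:

  0-simplices (10): [v_0], [v_1], [v_2], [v_3], [v_4], [v_5], [v_6], [v_7], [v_8], [v_9]
  1-simplices (30): (30 of them)
  2-simplices (20): (20 of them)

so the chain groups are C_0 ≅ Z^10, C_1 ≅ Z^30, C_2 ≅ Z^20.

∂_1: C_1 → C_0 maps an edge to its endpoints' difference, ∂[p,q] = q − p. For instance
  ∂[v_3,v_8] = [v_8] − [v_3].
As a 10×30 matrix over Z this has rank 9, with invariant factors (1,1,1,1,1,1,1,1,1).

∂_2: C_2 → C_1 sends each 2-simplex [p,q,r] to [q,r] − [p,r] + [p,q]. For instance
  ∂[v_2,v_6,v_8] = [v_6,v_8] − [v_2,v_8] + [v_2,v_6],
  ∂[v_0,v_5,v_8] = [v_5,v_8] − [v_0,v_8] + [v_0,v_5].
This gives a 30×20 integer matrix of rank 20; reducing to Smith normal form yields diagonal entries (1,1,1,1,1,1,1,1,1,1,1,1,1,1,1,1,1,1,1,2).

Reading off H_k = ker ∂_k / im ∂_{k+1}:

  H_0: rank C_0 − rank ∂_1 = 10 − 9 = 1, and the invariant factors of ∂_1 are all 1, so H_0 = Z.
  H_1: rank ker ∂_1 − rank ∂_2 = (30 − 9) − 20 = 1, and ∂_2 has invariant factor 2 > 1, so H_1 = Z ⊕ Z/2.
  H_2: rank ker ∂_2 − rank ∂_3 = (20 − 20) − 0 = 0, and there is no ∂_3, so H_2 = 0.

(K is a triangulation of the Klein bottle.)

H_0 ≅ Z,  H_1 ≅ Z ⊕ Z/2,  H_2 = 0.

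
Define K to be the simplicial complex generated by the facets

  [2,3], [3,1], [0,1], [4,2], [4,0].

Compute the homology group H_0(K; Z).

Take the total order 0 < 1 < 2 < 3 < 4 on the vertex set. Then K (dimension 1) consists of the simplices:

  0-simplices (5): [0], [1], [2], [3], [4]
  1-simplices (5): [0,1], [0,4], [1,3], [2,3], [2,4]

giving chain groups C_0 ≅ Z^5, C_1 ≅ Z^5.

Boundary ∂_1: C_1 → C_0 is given by ∂[p,q] = [q] − [p]. For instance
  ∂[1,3] = [3] − [1].
This gives a 5×5 integer matrix of rank 4; reducing to Smith normal form yields diagonal entries (1,1,1,1).

Computing H_k = (kernel of ∂_k) / (image of ∂_{k+1}):

  H_0: rank C_0 − rank ∂_1 = 5 − 4 = 1, and the invariant factors of ∂_1 are all 1, so H_0 ≅ Z.

(K is a triangulation of the circle S^1.)

H_0 ≅ Z.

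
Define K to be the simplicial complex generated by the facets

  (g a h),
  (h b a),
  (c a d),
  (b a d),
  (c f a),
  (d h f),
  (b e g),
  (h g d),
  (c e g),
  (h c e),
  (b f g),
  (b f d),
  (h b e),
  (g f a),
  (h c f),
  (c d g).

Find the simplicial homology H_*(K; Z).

H_0 ≅ Z,  H_1 ≅ Z^2,  H_2 ≅ Z.

Order the vertices as a < b < c < d < e < f < g < h. Listing each simplex with vertices in this order, K has dimension 2 with simplices:

  0-simplices (8): a, b, c, d, e, f, g, h
  1-simplices (24): ab, ac, ad, af, ag, ah, bd, be, bf, bg, bh, cd, ce, cf, cg, ch, df, dg, dh, eg, eh, fg, fh, gh
  2-simplices (16): abd, abh, acd, acf, afg, agh, bdf, beg, beh, bfg, cdg, ceg, ceh, cfh, dfh, dgh

giving chain groups C_0 ≅ Z^8, C_1 ≅ Z^24, C_2 ≅ Z^16.

Boundary ∂_1: C_1 → C_0 maps an edge to its endpoints' difference, ∂[p,q] = q − p.
As a 8×24 matrix over Z this has rank 7, with invariant factors (1,1,1,1,1,1,1).

The boundary map ∂_2: C_2 → C_1 acts by ∂[p,q,r] = [q,r] − [p,r] + [p,q]. For instance
  ∂cfh = fh − ch + cf,
  ∂ceg = eg − cg + ce.
As a 24×16 matrix over Z this has rank 15, with invariant factors (1,1,1,1,1,1,1,1,1,1,1,1,1,1,1).

Now H_k = ker ∂_k / im ∂_{k+1}, so:

  H_0: rank C_0 − rank ∂_1 = 8 − 7 = 1, and the invariant factors of ∂_1 are all 1, so H_0 = Z.
  H_1: rank ker ∂_1 − rank ∂_2 = (24 − 7) − 15 = 2, and the invariant factors of ∂_2 are all 1, so H_1 = Z^2.
  H_2: rank ker ∂_2 − rank ∂_3 = (16 − 15) − 0 = 1, and there is no ∂_3, so H_2 = Z.

(K is a triangulation of the torus T^2.)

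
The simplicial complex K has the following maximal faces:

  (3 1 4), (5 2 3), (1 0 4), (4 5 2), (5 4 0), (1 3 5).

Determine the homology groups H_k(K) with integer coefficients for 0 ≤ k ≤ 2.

H_0 = Z,  H_1 = Z,  H_2 = 0.

Take the total order 0 < 1 < 2 < 3 < 4 < 5 on the vertex set. Then K (dimension 2) consists of the simplices:

  0-simplices (6): [0], [1], [2], [3], [4], [5]
  1-simplices (12): [0,1], [0,4], [0,5], [1,3], [1,4], [1,5], [2,3], [2,4], [2,5], [3,4], [3,5], [4,5]
  2-simplices (6): [0,1,4], [0,4,5], [1,3,4], [1,3,5], [2,3,5], [2,4,5]

so the chain groups are C_0 ≅ Z^6, C_1 ≅ Z^12, C_2 ≅ Z^6.

∂_1: C_1 → C_0 maps an edge to its endpoints' difference, ∂[p,q] = q − p. For instance
  ∂[2,5] = [5] − [2].
The resulting 6×12 matrix has rank 5, and its Smith normal form has invariant factors (1,1,1,1,1).

The boundary map ∂_2: C_2 → C_1 sends each 2-simplex [p,q,r] to [q,r] − [p,r] + [p,q]. For instance
  ∂[2,3,5] = [3,5] − [2,5] + [2,3],
  ∂[0,1,4] = [1,4] − [0,4] + [0,1].
The resulting 12×6 matrix has rank 6, and its Smith normal form has invariant factors (1,1,1,1,1,1).

Computing H_k = (kernel of ∂_k) / (image of ∂_{k+1}):

  H_0: rank C_0 − rank ∂_1 = 6 − 5 = 1, and the invariant factors of ∂_1 are all 1, so H_0 ≅ Z.
  H_1: rank ker ∂_1 − rank ∂_2 = (12 − 5) − 6 = 1, and the invariant factors of ∂_2 are all 1, so H_1 ≅ Z.
  H_2: rank ker ∂_2 − rank ∂_3 = (6 − 6) − 0 = 0, and there is no ∂_3, so H_2 ≅ 0.

As a check, the Euler characteristic is 6 − 12 + 6 = 0, which agrees with 1 − 1 + 0 = 0.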